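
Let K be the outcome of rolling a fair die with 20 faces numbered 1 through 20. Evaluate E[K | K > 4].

P(K > 4) = 4/5.
E[K | K > 4] = (10) / (4/5) = 25/2.

25/2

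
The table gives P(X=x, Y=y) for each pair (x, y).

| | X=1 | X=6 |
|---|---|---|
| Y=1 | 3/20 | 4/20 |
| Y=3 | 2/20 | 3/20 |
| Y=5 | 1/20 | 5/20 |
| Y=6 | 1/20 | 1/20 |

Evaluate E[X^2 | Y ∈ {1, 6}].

184/9

P(Y ∈ {1, 6}) = 9/20.
Σ X^2·P over the event = 1·(3/20) + 1·(1/20) + 36·(4/20) + 36·(1/20) = 46/5.
E[X^2 | Y ∈ {1, 6}] = (46/5) / (9/20) = 184/9.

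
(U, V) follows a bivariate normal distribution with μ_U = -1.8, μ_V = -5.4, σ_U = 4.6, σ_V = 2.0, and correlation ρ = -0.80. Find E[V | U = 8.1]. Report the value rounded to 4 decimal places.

E[V | U=x] = μ_V + ρ(σ_V/σ_U)(x − μ_U) for jointly normal variables.
E[V | U=8.1] = -5.4 + (-0.80)·(2.0/4.6)·(8.1 − (-1.8)) = -5.4 + (-0.34783)·(9.9) = -8.8435.

-8.8435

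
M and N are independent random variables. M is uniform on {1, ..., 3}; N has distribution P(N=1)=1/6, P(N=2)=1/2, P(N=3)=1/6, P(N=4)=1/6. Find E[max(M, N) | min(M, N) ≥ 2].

29/10

P(min(M, N) ≥ 2) = 5/9.
Summing max(M,N)·P(x,y) over outcomes with min(M, N) ≥ 2 gives 29/18.
E[max(M, N) | min(M, N) ≥ 2] = (29/18) / (5/9) = 29/10.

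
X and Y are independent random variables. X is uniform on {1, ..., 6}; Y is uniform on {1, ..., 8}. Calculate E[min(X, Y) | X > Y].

7/3

P(X > Y) = 5/16.
Summing min(X,Y)·P(x,y) over outcomes with X > Y gives 35/48.
E[min(X, Y) | X > Y] = (35/48) / (5/16) = 7/3.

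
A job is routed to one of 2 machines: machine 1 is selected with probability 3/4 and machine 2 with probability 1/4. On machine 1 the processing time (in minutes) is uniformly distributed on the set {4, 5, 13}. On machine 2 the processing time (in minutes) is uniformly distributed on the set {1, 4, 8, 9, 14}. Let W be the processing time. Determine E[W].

73/10

E[W | machine 1] = (4+5+13)/3 = 22/3.
E[W | machine 2] = (1+4+8+9+14)/5 = 36/5.
E[W] = (3/4)·(22/3) + (1/4)·(36/5) = 73/10.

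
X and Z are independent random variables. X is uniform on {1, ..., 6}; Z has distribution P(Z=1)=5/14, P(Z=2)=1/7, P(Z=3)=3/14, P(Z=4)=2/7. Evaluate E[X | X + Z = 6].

P(X + Z = 6) = 1/6.
Summing X·P(x,y) over outcomes with X + Z = 6 gives 25/42.
E[X | X + Z = 6] = (25/42) / (1/6) = 25/7.

25/7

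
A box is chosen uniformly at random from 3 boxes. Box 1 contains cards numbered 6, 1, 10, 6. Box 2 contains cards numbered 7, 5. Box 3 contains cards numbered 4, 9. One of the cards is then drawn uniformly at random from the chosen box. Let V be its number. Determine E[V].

73/12

E[V | box 1] = (6+1+10+6)/4 = 23/4.
E[V | box 2] = (7+5)/2 = 6.
E[V | box 3] = (4+9)/2 = 13/2.
By the law of total expectation,
E[V] = (1/3)·(23/4) + (1/3)·(6) + (1/3)·(13/2) = 73/12.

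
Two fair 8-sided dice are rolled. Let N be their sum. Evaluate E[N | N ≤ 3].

P(N ≤ 3) = 3/64.
Σ over the event: 2·1/64 + 3·1/32 = 1/8.
E[N | N ≤ 3] = (1/8) / (3/64) = 8/3.

8/3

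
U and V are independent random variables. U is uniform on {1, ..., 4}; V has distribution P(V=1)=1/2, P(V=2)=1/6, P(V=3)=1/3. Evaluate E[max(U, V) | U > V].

P(U > V) = 13/24.
Summing max(U,V)·P(x,y) over outcomes with U > V gives 7/4.
E[max(U, V) | U > V] = (7/4) / (13/24) = 42/13.

42/13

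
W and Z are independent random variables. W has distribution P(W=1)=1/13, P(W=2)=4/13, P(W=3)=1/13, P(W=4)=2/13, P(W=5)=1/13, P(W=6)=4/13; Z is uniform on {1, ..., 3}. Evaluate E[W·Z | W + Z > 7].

P(W + Z > 7) = 3/13.
Summing WZ·P(x,y) over outcomes with W + Z > 7 gives 45/13.
E[W·Z | W + Z > 7] = (45/13) / (3/13) = 15.

15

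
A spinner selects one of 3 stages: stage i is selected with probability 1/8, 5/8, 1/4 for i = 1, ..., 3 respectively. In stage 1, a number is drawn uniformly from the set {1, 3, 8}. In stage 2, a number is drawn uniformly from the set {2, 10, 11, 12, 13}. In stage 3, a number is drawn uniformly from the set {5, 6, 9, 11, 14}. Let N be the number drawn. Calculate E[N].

35/4

E[N | stage 1] = (1+3+8)/3 = 4.
E[N | stage 2] = (2+10+11+12+13)/5 = 48/5.
E[N | stage 3] = (5+6+9+11+14)/5 = 9.
By the law of total expectation,
E[N] = (1/8)·(4) + (5/8)·(48/5) + (1/4)·(9) = 35/4.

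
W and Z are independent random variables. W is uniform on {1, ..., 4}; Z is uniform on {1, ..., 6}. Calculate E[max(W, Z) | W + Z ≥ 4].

89/21

P(W + Z ≥ 4) = 7/8.
Summing max(W,Z)·P(x,y) over outcomes with W + Z ≥ 4 gives 89/24.
E[max(W, Z) | W + Z ≥ 4] = (89/24) / (7/8) = 89/21.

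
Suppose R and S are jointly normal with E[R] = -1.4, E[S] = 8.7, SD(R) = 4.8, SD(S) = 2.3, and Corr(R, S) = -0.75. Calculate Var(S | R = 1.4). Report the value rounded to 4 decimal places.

2.3144

The conditional variance in a bivariate normal is σ_S²(1 − ρ²), independent of x.
Var(S | R=1.4) = (2.3)²·(1 − (-0.75)²) = 5.29·0.4375 = 2.3144.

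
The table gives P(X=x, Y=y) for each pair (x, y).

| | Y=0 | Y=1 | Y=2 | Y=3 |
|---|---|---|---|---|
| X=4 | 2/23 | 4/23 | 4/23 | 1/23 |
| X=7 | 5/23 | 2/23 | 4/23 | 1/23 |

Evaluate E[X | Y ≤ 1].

P(Y ≤ 1) = 13/23.
Σ X·P over the event = 4·(2/23) + 4·(4/23) + 7·(5/23) + 7·(2/23) = 73/23.
E[X | Y ≤ 1] = (73/23) / (13/23) = 73/13.

73/13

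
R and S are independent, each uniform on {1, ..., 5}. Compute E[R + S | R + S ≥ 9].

28/3

Outcomes with R + S ≥ 9: (4,5), (5,4), (5,5), each with probability 1/25.
E[R + S | R + S ≥ 9] = (9 + 9 + 10) / 3 = 28/3.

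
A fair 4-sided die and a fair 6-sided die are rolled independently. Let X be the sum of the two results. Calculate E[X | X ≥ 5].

P(X ≥ 5) = 3/4.
Σ over the event: 5·1/6 + 6·1/6 + 7·1/6 + 8·1/8 + 9·1/12 + 10·1/24 = 31/6.
E[X | X ≥ 5] = (31/6) / (3/4) = 62/9.

62/9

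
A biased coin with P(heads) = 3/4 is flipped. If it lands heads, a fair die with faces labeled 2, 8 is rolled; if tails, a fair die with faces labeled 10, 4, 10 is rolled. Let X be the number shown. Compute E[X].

E[X | heads] = (2+8)/2 = 5.
E[X | tails] = (10+4+10)/3 = 8.
E[X] = (3/4)·(5) + (1/4)·(8) = 23/4.

23/4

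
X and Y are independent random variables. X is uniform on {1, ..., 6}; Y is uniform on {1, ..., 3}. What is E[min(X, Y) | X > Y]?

11/6

P(X > Y) = 2/3.
Summing min(X,Y)·P(x,y) over outcomes with X > Y gives 11/9.
E[min(X, Y) | X > Y] = (11/9) / (2/3) = 11/6.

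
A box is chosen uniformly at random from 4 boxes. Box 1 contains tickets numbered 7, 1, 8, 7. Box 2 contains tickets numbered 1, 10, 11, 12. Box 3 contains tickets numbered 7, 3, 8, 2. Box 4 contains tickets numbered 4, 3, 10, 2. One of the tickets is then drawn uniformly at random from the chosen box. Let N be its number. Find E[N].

E[N | box 1] = (7+1+8+7)/4 = 23/4.
E[N | box 2] = (1+10+11+12)/4 = 17/2.
E[N | box 3] = (7+3+8+2)/4 = 5.
E[N | box 4] = (4+3+10+2)/4 = 19/4.
E[N] = (1/4)·(23/4) + (1/4)·(17/2) + (1/4)·(5) + (1/4)·(19/4) = 6.

6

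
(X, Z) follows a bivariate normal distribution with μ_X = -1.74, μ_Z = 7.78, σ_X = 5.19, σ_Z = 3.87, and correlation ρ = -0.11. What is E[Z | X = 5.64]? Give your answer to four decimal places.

E[Z | X=x] = μ_Z + ρ(σ_Z/σ_X)(x − μ_X) for jointly normal variables.
E[Z | X=5.64] = 7.78 + (-0.11)·(3.87/5.19)·(5.64 − (-1.74)) = 7.78 + (-0.082023)·(7.38) = 7.1747.

7.1747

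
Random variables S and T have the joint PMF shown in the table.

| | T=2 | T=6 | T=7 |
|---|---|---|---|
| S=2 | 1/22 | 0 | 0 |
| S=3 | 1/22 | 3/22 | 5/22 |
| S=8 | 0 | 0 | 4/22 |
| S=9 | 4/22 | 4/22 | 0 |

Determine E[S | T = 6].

P(T = 6) = 7/22.
Σ S·P over the event = 3·(3/22) + 9·(4/22) = 45/22.
E[S | T = 6] = (45/22) / (7/22) = 45/7.

45/7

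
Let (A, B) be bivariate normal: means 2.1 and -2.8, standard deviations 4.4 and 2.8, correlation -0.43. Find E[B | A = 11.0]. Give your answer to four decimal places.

E[B | A=x] = μ_B + ρ(σ_B/σ_A)(x − μ_A) for jointly normal variables.
E[B | A=11.0] = -2.8 + (-0.43)·(2.8/4.4)·(11.0 − (2.1)) = -2.8 + (-0.27364)·(8.9) = -5.2354.

-5.2354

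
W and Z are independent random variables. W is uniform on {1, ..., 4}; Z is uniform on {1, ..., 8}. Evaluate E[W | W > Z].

Outcomes with W > Z: (2,1), (3,1), (3,2), (4,1), (4,2), (4,3), each with probability 1/32.
E[W | W > Z] = (2 + 3 + 3 + 4 + 4 + 4) / 6 = 10/3.

10/3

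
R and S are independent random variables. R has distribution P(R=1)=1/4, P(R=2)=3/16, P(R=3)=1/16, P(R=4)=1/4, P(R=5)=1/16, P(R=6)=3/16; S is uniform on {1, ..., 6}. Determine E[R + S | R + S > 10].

P(R + S > 10) = 7/96.
Summing (R+S)·P(x,y) over outcomes with R + S > 10 gives 5/6.
E[R + S | R + S > 10] = (5/6) / (7/96) = 80/7.

80/7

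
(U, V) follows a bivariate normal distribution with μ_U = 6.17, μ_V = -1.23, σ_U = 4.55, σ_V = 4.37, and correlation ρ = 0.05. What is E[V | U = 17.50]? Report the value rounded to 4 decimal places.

The regression of V on U has slope ρ·σ_V/σ_U and passes through (μ_U, μ_V).
E[V | U=17.50] = -1.23 + (0.05)·(4.37/4.55)·(17.50 − (6.17)) = -1.23 + (0.048022)·(11.33) = -0.6859.

-0.6859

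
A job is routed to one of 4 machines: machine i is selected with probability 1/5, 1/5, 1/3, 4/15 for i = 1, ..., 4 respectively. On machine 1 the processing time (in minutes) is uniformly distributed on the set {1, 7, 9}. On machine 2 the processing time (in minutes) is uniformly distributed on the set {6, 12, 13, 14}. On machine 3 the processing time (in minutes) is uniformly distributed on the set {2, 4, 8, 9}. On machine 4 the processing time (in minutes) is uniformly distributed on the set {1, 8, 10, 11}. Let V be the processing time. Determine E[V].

73/10

E[V | machine 1] = (1+7+9)/3 = 17/3.
E[V | machine 2] = (6+12+13+14)/4 = 45/4.
E[V | machine 3] = (2+4+8+9)/4 = 23/4.
E[V | machine 4] = (1+8+10+11)/4 = 15/2.
E[V] = (1/5)·(17/3) + (1/5)·(45/4) + (1/3)·(23/4) + (4/15)·(15/2) = 73/10.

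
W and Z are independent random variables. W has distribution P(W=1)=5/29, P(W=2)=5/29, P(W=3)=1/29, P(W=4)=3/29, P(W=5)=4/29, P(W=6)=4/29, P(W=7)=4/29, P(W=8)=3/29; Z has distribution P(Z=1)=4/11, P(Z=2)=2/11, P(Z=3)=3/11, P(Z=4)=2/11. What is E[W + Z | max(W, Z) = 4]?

331/55

P(max(W, Z) = 4) = 5/29.
Summing (W+Z)·P(x,y) over outcomes with max(W, Z) = 4 gives 331/319.
E[W + Z | max(W, Z) = 4] = (331/319) / (5/29) = 331/55.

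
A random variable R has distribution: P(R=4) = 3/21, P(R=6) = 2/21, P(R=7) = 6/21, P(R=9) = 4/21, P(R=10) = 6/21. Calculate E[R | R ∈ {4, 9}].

48/7

P(R ∈ {4, 9}) = 1/3.
Σ over the event: 4·1/7 + 9·4/21 = 16/7.
E[R | R ∈ {4, 9}] = (16/7) / (1/3) = 48/7.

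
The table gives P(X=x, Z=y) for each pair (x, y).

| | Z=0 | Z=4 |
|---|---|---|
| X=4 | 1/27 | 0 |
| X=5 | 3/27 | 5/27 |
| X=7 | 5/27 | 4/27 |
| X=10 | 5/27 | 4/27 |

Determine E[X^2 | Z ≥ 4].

721/13

P(Z ≥ 4) = 13/27.
Σ X^2·P over the event = 25·(5/27) + 49·(4/27) + 100·(4/27) = 721/27.
E[X^2 | Z ≥ 4] = (721/27) / (13/27) = 721/13.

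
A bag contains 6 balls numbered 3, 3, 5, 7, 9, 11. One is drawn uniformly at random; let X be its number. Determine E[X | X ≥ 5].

8

P(X ≥ 5) = 2/3.
Σ over the event: 5·1/6 + 7·1/6 + 9·1/6 + 11·1/6 = 16/3.
E[X | X ≥ 5] = (16/3) / (2/3) = 8.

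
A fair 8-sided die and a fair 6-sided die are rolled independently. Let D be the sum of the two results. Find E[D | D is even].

8

P(D is even) = 1/2.
Σ over the event: 2·1/48 + 4·1/16 + 6·5/48 + 8·1/8 + 10·5/48 + 12·1/16 + 14·1/48 = 4.
E[D | D is even] = (4) / (1/2) = 8.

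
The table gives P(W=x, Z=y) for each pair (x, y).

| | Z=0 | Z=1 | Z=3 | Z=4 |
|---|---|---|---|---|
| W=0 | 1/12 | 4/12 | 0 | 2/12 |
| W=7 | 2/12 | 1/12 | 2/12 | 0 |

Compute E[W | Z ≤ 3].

7/2

P(Z ≤ 3) = 5/6.
Summing W·P(W=x,Z=y) over the conditioning event gives 35/12.
E[W | Z ≤ 3] = (35/12) / (5/6) = 7/2.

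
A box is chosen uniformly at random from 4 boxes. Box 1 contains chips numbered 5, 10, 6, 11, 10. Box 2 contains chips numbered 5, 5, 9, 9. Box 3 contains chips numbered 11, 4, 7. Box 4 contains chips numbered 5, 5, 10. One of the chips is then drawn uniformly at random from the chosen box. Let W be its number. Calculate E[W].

147/20

E[W | box 1] = (5+10+6+11+10)/5 = 42/5.
E[W | box 2] = (5+5+9+9)/4 = 7.
E[W | box 3] = (11+4+7)/3 = 22/3.
E[W | box 4] = (5+5+10)/3 = 20/3.
E[W] = (1/4)·(42/5) + (1/4)·(7) + (1/4)·(22/3) + (1/4)·(20/3) = 147/20.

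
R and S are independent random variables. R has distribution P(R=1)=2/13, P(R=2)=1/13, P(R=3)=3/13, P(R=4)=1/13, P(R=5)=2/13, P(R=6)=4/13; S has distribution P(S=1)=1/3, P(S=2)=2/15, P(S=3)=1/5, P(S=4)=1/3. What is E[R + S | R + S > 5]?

P(R + S > 5) = 43/65.
Summing (R+S)·P(x,y) over outcomes with R + S > 5 gives 200/39.
E[R + S | R + S > 5] = (200/39) / (43/65) = 1000/129.

1000/129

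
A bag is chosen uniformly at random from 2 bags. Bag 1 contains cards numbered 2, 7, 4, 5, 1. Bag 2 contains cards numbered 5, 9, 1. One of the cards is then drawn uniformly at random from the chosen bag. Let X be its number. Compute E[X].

E[X | bag 1] = (2+7+4+5+1)/5 = 19/5.
E[X | bag 2] = (5+9+1)/3 = 5.
By the law of total expectation,
E[X] = (1/2)·(19/5) + (1/2)·(5) = 22/5.

22/5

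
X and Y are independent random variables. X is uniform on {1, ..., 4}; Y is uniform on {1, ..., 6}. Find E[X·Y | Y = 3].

P(Y = 3) = 1/6.
Summing XY·P(x,y) over outcomes with Y = 3 gives 5/4.
E[X·Y | Y = 3] = (5/4) / (1/6) = 15/2.

15/2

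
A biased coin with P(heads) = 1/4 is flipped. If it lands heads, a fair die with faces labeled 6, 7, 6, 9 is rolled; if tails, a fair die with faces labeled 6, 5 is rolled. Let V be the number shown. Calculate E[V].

47/8

E[V | heads] = (6+7+6+9)/4 = 7.
E[V | tails] = (6+5)/2 = 11/2.
By the law of total expectation,
E[V] = (1/4)·(7) + (3/4)·(11/2) = 47/8.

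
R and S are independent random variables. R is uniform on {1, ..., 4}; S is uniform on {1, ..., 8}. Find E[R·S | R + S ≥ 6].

P(R + S ≥ 6) = 11/16.
Summing RS·P(x,y) over outcomes with R + S ≥ 6 gives 325/32.
E[R·S | R + S ≥ 6] = (325/32) / (11/16) = 325/22.

325/22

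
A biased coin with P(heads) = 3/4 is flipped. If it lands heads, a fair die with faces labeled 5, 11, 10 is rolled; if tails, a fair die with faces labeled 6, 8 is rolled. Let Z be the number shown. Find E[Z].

E[Z | heads] = (5+11+10)/3 = 26/3.
E[Z | tails] = (6+8)/2 = 7.
E[Z] = (3/4)·(26/3) + (1/4)·(7) = 33/4.

33/4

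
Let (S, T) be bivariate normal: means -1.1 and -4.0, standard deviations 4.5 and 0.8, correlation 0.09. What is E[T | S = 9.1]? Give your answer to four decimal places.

-3.8368

E[T | S=x] = μ_T + ρ(σ_T/σ_S)(x − μ_S) for jointly normal variables.
E[T | S=9.1] = -4.0 + (0.09)·(0.8/4.5)·(9.1 − (-1.1)) = -4.0 + (0.016)·(10.2) = -3.8368.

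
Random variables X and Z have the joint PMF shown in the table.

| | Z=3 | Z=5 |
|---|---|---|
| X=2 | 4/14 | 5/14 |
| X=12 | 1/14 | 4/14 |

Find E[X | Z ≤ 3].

P(Z ≤ 3) = 5/14.
Σ X·P over the event = 2·(4/14) + 12·(1/14) = 10/7.
E[X | Z ≤ 3] = (10/7) / (5/14) = 4.

4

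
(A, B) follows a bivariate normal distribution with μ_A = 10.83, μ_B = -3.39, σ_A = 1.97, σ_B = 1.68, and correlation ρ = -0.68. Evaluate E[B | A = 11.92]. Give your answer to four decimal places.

-4.0221

The regression of B on A has slope ρ·σ_B/σ_A and passes through (μ_A, μ_B).
E[B | A=11.92] = -3.39 + (-0.68)·(1.68/1.97)·(11.92 − (10.83)) = -3.39 + (-0.5799)·(1.09) = -4.0221.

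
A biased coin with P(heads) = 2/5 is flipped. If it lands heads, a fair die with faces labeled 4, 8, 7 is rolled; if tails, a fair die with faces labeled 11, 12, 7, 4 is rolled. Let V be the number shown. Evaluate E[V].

229/30

E[V | heads] = (4+8+7)/3 = 19/3.
E[V | tails] = (11+12+7+4)/4 = 17/2.
E[V] = (2/5)·(19/3) + (3/5)·(17/2) = 229/30.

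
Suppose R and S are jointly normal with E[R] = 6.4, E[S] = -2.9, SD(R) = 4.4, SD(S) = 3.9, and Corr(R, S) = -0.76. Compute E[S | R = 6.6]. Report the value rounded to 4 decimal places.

-3.0347

For a bivariate normal, E[S | R=x] = μ_S + ρ·(σ_S/σ_R)·(x − μ_R).
E[S | R=6.6] = -2.9 + (-0.76)·(3.9/4.4)·(6.6 − (6.4)) = -2.9 + (-0.67364)·(0.2) = -3.0347.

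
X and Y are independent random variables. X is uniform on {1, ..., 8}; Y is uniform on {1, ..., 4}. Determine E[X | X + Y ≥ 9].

7

Outcomes with X + Y ≥ 9: (5,4), (6,3), (6,4), (7,2), (7,3), (7,4), (8,1), (8,2), (8,3), (8,4), each with probability 1/32.
E[X | X + Y ≥ 9] = (5 + 6 + 6 + 7 + 7 + 7 + 8 + 8 + 8 + 8) / 10 = 7.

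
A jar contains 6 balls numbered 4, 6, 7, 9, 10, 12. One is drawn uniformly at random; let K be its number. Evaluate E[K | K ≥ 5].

44/5

P(K ≥ 5) = 5/6.
Σ over the event: 6·1/6 + 7·1/6 + 9·1/6 + 10·1/6 + 12·1/6 = 22/3.
E[K | K ≥ 5] = (22/3) / (5/6) = 44/5.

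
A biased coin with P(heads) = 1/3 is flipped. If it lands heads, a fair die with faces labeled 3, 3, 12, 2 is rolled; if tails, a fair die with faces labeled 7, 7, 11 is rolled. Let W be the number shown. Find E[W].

65/9

E[W | heads] = (3+3+12+2)/4 = 5.
E[W | tails] = (7+7+11)/3 = 25/3.
By the law of total expectation,
E[W] = (1/3)·(5) + (2/3)·(25/3) = 65/9.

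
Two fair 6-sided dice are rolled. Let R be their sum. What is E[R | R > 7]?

28/3

P(R > 7) = 5/12.
Σ over the event: 8·5/36 + 9·1/9 + 10·1/12 + 11·1/18 + 12·1/36 = 35/9.
E[R | R > 7] = (35/9) / (5/12) = 28/3.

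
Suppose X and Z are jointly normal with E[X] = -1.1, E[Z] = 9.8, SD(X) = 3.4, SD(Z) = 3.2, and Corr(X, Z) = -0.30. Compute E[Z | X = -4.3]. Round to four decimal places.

10.7035

E[Z | X=x] = μ_Z + ρ(σ_Z/σ_X)(x − μ_X) for jointly normal variables.
E[Z | X=-4.3] = 9.8 + (-0.30)·(3.2/3.4)·(-4.3 − (-1.1)) = 9.8 + (-0.28235)·(-3.2) = 10.7035.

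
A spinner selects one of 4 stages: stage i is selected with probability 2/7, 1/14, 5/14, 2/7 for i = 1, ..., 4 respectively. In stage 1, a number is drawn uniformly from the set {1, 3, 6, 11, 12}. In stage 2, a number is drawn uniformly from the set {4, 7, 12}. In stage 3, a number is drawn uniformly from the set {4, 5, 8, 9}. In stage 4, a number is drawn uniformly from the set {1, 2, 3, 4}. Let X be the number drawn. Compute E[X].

E[X | stage 1] = (1+3+6+11+12)/5 = 33/5.
E[X | stage 2] = (4+7+12)/3 = 23/3.
E[X | stage 3] = (4+5+8+9)/4 = 13/2.
E[X | stage 4] = (1+2+3+4)/4 = 5/2.
By the law of total expectation,
E[X] = (2/7)·(33/5) + (1/14)·(23/3) + (5/14)·(13/2) + (2/7)·(5/2) = 2297/420.

2297/420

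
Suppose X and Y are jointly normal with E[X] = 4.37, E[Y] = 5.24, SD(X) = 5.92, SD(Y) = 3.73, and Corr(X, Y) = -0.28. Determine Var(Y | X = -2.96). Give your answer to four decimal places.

For a bivariate normal, Var(Y | X=x) = σ_Y²(1 − ρ²).
Var(Y | X=-2.96) = (3.73)²·(1 − (-0.28)²) = 13.9129·0.9216 = 12.8221.

12.8221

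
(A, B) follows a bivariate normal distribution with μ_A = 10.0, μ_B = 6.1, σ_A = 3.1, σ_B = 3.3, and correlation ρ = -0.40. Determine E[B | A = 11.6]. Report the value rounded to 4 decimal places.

5.4187

E[B | A=x] = μ_B + ρ(σ_B/σ_A)(x − μ_A) for jointly normal variables.
E[B | A=11.6] = 6.1 + (-0.40)·(3.3/3.1)·(11.6 − (10.0)) = 6.1 + (-0.42581)·(1.6) = 5.4187.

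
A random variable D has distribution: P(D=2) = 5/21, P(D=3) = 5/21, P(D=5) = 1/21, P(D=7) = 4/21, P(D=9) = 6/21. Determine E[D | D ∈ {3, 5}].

10/3

P(D ∈ {3, 5}) = 2/7.
Σ over the event: 3·5/21 + 5·1/21 = 20/21.
E[D | D ∈ {3, 5}] = (20/21) / (2/7) = 10/3.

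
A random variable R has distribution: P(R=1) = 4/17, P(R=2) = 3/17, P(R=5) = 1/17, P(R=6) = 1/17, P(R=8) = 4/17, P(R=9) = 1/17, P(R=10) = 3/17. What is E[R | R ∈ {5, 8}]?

37/5

P(R ∈ {5, 8}) = 5/17.
Σ over the event: 5·1/17 + 8·4/17 = 37/17.
E[R | R ∈ {5, 8}] = (37/17) / (5/17) = 37/5.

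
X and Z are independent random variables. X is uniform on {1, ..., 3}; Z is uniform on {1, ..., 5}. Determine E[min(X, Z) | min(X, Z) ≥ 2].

19/8

Outcomes with min(X, Z) ≥ 2: (2,2), (2,3), (2,4), (2,5), (3,2), (3,3), (3,4), (3,5), each with probability 1/15.
E[min(X, Z) | min(X, Z) ≥ 2] = (2 + 2 + 2 + 2 + 2 + 3 + 3 + 3) / 8 = 19/8.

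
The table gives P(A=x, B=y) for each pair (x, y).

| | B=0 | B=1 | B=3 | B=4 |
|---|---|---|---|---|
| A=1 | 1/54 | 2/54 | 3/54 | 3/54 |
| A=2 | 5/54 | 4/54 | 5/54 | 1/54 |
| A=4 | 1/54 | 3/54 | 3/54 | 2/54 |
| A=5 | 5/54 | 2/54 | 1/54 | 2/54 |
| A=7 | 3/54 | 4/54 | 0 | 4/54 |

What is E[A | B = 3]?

P(B = 3) = 2/9.
Σ A·P over the event = 1·(3/54) + 2·(5/54) + 4·(3/54) + 5·(1/54) = 5/9.
E[A | B = 3] = (5/9) / (2/9) = 5/2.

5/2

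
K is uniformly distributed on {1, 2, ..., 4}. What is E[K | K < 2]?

1

Given K < 2, K is equally likely to be any of {1}.
E[K | K < 2] = (1) / 1 = 1.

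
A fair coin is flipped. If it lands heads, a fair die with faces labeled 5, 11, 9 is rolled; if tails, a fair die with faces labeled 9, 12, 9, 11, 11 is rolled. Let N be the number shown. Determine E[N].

E[N | heads] = (5+11+9)/3 = 25/3.
E[N | tails] = (9+12+9+11+11)/5 = 52/5.
By the law of total expectation,
E[N] = (1/2)·(25/3) + (1/2)·(52/5) = 281/30.

281/30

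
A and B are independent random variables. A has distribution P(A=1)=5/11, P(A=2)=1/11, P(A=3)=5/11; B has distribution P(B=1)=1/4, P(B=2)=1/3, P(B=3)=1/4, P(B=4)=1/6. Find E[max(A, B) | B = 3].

3

P(B = 3) = 1/4.
Summing max(A,B)·P(x,y) over outcomes with B = 3 gives 3/4.
E[max(A, B) | B = 3] = (3/4) / (1/4) = 3.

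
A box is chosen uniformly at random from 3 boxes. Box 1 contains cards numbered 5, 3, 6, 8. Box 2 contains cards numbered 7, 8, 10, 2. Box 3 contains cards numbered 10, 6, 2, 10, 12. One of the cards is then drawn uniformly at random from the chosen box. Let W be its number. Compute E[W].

27/4

E[W | box 1] = (5+3+6+8)/4 = 11/2.
E[W | box 2] = (7+8+10+2)/4 = 27/4.
E[W | box 3] = (10+6+2+10+12)/5 = 8.
E[W] = (1/3)·(11/2) + (1/3)·(27/4) + (1/3)·(8) = 27/4.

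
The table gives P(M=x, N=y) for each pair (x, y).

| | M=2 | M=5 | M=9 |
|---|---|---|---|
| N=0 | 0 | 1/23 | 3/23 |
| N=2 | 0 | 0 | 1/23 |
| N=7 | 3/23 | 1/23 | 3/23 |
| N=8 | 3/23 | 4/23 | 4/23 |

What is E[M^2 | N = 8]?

436/11

P(N = 8) = 11/23.
Σ M^2·P over the event = 4·(3/23) + 25·(4/23) + 81·(4/23) = 436/23.
E[M^2 | N = 8] = (436/23) / (11/23) = 436/11.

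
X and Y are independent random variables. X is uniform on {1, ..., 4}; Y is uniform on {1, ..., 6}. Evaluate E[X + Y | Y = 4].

13/2

Outcomes with Y = 4: (1,4), (2,4), (3,4), (4,4), each with probability 1/24.
E[X + Y | Y = 4] = (5 + 6 + 7 + 8) / 4 = 13/2.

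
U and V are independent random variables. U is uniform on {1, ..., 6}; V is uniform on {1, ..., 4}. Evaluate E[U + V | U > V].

47/7

P(U > V) = 7/12.
Summing (U+V)·P(x,y) over outcomes with U > V gives 47/12.
E[U + V | U > V] = (47/12) / (7/12) = 47/7.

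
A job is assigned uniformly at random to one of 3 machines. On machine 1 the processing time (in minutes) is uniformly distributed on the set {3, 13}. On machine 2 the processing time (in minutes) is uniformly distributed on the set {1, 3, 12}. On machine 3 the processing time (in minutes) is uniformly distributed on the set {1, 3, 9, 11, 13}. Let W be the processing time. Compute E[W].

311/45

E[W | machine 1] = (3+13)/2 = 8.
E[W | machine 2] = (1+3+12)/3 = 16/3.
E[W | machine 3] = (1+3+9+11+13)/5 = 37/5.
E[W] = (1/3)·(8) + (1/3)·(16/3) + (1/3)·(37/5) = 311/45.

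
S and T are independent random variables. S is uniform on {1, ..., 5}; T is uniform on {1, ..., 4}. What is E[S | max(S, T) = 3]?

Outcomes with max(S, T) = 3: (1,3), (2,3), (3,1), (3,2), (3,3), each with probability 1/20.
E[S | max(S, T) = 3] = (1 + 2 + 3 + 3 + 3) / 5 = 12/5.

12/5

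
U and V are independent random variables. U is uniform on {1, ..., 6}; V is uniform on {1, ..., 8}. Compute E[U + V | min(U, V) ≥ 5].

Outcomes with min(U, V) ≥ 5: (5,5), (5,6), (5,7), (5,8), (6,5), (6,6), (6,7), (6,8), each with probability 1/48.
E[U + V | min(U, V) ≥ 5] = (10 + 11 + 12 + 13 + 11 + 12 + 13 + 14) / 8 = 12.

12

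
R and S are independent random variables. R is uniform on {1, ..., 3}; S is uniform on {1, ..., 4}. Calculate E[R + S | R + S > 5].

Outcomes with R + S > 5: (2,4), (3,3), (3,4), each with probability 1/12.
E[R + S | R + S > 5] = (6 + 6 + 7) / 3 = 19/3.

19/3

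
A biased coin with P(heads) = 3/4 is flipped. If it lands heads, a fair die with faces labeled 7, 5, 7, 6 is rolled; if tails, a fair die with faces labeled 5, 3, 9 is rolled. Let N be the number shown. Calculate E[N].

E[N | heads] = (7+5+7+6)/4 = 25/4.
E[N | tails] = (5+3+9)/3 = 17/3.
E[N] = (3/4)·(25/4) + (1/4)·(17/3) = 293/48.

293/48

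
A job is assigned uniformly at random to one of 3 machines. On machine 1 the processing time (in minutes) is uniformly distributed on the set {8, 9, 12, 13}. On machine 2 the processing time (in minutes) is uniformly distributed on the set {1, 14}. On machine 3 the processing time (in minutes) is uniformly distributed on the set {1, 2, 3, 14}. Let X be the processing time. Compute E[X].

23/3

E[X | machine 1] = (8+9+12+13)/4 = 21/2.
E[X | machine 2] = (1+14)/2 = 15/2.
E[X | machine 3] = (1+2+3+14)/4 = 5.
E[X] = (1/3)·(21/2) + (1/3)·(15/2) + (1/3)·(5) = 23/3.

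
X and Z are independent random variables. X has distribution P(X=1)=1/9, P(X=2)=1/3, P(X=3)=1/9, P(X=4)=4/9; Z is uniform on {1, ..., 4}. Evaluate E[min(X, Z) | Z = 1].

1

P(Z = 1) = 1/4.
Summing min(X,Z)·P(x,y) over outcomes with Z = 1 gives 1/4.
E[min(X, Z) | Z = 1] = (1/4) / (1/4) = 1.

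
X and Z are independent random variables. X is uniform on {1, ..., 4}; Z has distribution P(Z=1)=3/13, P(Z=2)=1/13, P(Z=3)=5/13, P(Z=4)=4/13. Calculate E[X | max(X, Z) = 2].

9/5

P(max(X, Z) = 2) = 5/52.
Summing X·P(x,y) over outcomes with max(X, Z) = 2 gives 9/52.
E[X | max(X, Z) = 2] = (9/52) / (5/52) = 9/5.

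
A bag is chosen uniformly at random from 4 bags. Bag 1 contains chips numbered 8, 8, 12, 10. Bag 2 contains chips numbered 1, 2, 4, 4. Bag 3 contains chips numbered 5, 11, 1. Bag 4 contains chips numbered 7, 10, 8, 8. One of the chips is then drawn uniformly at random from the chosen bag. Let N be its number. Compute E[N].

157/24

E[N | bag 1] = (8+8+12+10)/4 = 19/2.
E[N | bag 2] = (1+2+4+4)/4 = 11/4.
E[N | bag 3] = (5+11+1)/3 = 17/3.
E[N | bag 4] = (7+10+8+8)/4 = 33/4.
E[N] = (1/4)·(19/2) + (1/4)·(11/4) + (1/4)·(17/3) + (1/4)·(33/4) = 157/24.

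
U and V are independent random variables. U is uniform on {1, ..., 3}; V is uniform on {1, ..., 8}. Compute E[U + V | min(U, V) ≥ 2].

15/2

P(min(U, V) ≥ 2) = 7/12.
Summing (U+V)·P(x,y) over outcomes with min(U, V) ≥ 2 gives 35/8.
E[U + V | min(U, V) ≥ 2] = (35/8) / (7/12) = 15/2.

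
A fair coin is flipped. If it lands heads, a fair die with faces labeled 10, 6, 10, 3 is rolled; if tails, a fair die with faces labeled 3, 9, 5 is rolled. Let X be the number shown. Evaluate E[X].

E[X | heads] = (10+6+10+3)/4 = 29/4.
E[X | tails] = (3+9+5)/3 = 17/3.
By the law of total expectation,
E[X] = (1/2)·(29/4) + (1/2)·(17/3) = 155/24.

155/24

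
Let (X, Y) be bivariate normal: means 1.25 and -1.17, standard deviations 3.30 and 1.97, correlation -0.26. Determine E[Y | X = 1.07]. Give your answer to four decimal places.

-1.1421

E[Y | X=x] = μ_Y + ρ(σ_Y/σ_X)(x − μ_X) for jointly normal variables.
E[Y | X=1.07] = -1.17 + (-0.26)·(1.97/3.30)·(1.07 − (1.25)) = -1.17 + (-0.15521)·(-0.18) = -1.1421.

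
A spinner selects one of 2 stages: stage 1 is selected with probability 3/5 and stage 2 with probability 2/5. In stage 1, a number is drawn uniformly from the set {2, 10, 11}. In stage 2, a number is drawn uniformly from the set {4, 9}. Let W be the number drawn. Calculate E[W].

E[W | stage 1] = (2+10+11)/3 = 23/3.
E[W | stage 2] = (4+9)/2 = 13/2.
E[W] = (3/5)·(23/3) + (2/5)·(13/2) = 36/5.

36/5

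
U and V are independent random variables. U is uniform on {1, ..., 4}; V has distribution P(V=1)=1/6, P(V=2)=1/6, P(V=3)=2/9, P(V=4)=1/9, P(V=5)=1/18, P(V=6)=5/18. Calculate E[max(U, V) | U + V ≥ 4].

P(U + V ≥ 4) = 7/8.
Summing max(U,V)·P(x,y) over outcomes with U + V ≥ 4 gives 34/9.
E[max(U, V) | U + V ≥ 4] = (34/9) / (7/8) = 272/63.

272/63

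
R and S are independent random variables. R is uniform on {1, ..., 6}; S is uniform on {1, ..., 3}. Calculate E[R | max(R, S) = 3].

12/5

Outcomes with max(R, S) = 3: (1,3), (2,3), (3,1), (3,2), (3,3), each with probability 1/18.
E[R | max(R, S) = 3] = (1 + 2 + 3 + 3 + 3) / 5 = 12/5.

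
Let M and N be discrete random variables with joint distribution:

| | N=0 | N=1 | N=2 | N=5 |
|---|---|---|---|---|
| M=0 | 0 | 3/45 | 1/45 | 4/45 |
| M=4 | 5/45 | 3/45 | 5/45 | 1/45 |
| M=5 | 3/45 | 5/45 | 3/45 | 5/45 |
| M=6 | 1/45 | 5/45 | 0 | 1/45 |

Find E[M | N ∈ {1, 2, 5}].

P(N ∈ {1, 2, 5}) = 4/5.
Summing M·P(M=x,N=y) over the conditioning event gives 137/45.
E[M | N ∈ {1, 2, 5}] = (137/45) / (4/5) = 137/36.

137/36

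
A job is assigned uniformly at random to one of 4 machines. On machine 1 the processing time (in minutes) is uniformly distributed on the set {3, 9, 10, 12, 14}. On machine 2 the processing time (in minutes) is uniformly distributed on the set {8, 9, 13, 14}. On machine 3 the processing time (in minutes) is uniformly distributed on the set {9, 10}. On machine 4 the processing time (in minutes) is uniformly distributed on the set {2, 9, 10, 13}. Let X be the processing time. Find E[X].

E[X | machine 1] = (3+9+10+12+14)/5 = 48/5.
E[X | machine 2] = (8+9+13+14)/4 = 11.
E[X | machine 3] = (9+10)/2 = 19/2.
E[X | machine 4] = (2+9+10+13)/4 = 17/2.
E[X] = (1/4)·(48/5) + (1/4)·(11) + (1/4)·(19/2) + (1/4)·(17/2) = 193/20.

193/20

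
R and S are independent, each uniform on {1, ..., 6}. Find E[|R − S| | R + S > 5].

P(R + S > 5) = 13/18.
Summing |R−S|·P(x,y) over outcomes with R + S > 5 gives 14/9.
E[|R − S| | R + S > 5] = (14/9) / (13/18) = 28/13.

28/13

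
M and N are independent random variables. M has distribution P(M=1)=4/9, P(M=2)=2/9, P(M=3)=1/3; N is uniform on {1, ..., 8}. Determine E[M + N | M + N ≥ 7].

P(M + N ≥ 7) = 35/72.
Summing (M+N)·P(x,y) over outcomes with M + N ≥ 7 gives 299/72.
E[M + N | M + N ≥ 7] = (299/72) / (35/72) = 299/35.

299/35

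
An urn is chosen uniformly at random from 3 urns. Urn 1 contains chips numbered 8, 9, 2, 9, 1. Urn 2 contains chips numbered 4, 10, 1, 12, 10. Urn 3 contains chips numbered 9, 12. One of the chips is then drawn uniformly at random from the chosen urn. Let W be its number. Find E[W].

79/10

E[W | urn 1] = (8+9+2+9+1)/5 = 29/5.
E[W | urn 2] = (4+10+1+12+10)/5 = 37/5.
E[W | urn 3] = (9+12)/2 = 21/2.
By the law of total expectation,
E[W] = (1/3)·(29/5) + (1/3)·(37/5) + (1/3)·(21/2) = 79/10.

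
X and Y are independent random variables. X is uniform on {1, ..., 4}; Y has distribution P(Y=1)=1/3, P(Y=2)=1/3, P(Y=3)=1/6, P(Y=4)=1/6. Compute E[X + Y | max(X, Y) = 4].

P(max(X, Y) = 4) = 3/8.
Summing (X+Y)·P(x,y) over outcomes with max(X, Y) = 4 gives 55/24.
E[X + Y | max(X, Y) = 4] = (55/24) / (3/8) = 55/9.

55/9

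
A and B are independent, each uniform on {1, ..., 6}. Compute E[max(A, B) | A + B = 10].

Outcomes with A + B = 10: (4,6), (5,5), (6,4), each with probability 1/36.
E[max(A, B) | A + B = 10] = (6 + 5 + 6) / 3 = 17/3.

17/3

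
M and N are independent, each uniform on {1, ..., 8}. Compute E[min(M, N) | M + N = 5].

Outcomes with M + N = 5: (1,4), (2,3), (3,2), (4,1), each with probability 1/64.
E[min(M, N) | M + N = 5] = (1 + 2 + 2 + 1) / 4 = 3/2.

3/2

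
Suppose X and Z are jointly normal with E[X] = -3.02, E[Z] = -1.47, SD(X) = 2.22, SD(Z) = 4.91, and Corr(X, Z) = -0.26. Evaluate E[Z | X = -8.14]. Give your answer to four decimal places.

The regression of Z on X has slope ρ·σ_Z/σ_X and passes through (μ_X, μ_Z).
E[Z | X=-8.14] = -1.47 + (-0.26)·(4.91/2.22)·(-8.14 − (-3.02)) = -1.47 + (-0.575045)·(-5.12) = 1.4742.

1.4742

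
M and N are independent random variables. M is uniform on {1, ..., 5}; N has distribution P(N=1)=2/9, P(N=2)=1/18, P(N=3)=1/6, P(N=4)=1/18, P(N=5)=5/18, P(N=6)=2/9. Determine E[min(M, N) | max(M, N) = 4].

25/12

P(max(M, N) = 4) = 2/15.
Summing min(M,N)·P(x,y) over outcomes with max(M, N) = 4 gives 5/18.
E[min(M, N) | max(M, N) = 4] = (5/18) / (2/15) = 25/12.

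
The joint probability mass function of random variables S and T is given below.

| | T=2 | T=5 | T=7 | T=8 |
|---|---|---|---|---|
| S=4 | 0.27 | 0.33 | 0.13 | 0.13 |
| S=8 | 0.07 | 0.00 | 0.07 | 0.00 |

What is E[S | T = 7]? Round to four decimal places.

P(T = 7) = 0.20.
Σ S·P over the event = 4·(0.13) + 8·(0.07) = 1.08.
E[S | T = 7] = (1.08) / (0.20) = 5.4000.

5.4000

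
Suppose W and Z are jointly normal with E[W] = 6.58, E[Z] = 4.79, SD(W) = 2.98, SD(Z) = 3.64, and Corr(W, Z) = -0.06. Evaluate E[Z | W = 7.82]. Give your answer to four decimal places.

The regression of Z on W has slope ρ·σ_Z/σ_W and passes through (μ_W, μ_Z).
E[Z | W=7.82] = 4.79 + (-0.06)·(3.64/2.98)·(7.82 − (6.58)) = 4.79 + (-0.073289)·(1.24) = 4.6991.

4.6991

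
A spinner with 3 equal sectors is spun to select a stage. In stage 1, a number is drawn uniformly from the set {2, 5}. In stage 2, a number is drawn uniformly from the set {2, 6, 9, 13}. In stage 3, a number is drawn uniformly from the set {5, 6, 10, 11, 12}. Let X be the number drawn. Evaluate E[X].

33/5

E[X | stage 1] = (2+5)/2 = 7/2.
E[X | stage 2] = (2+6+9+13)/4 = 15/2.
E[X | stage 3] = (5+6+10+11+12)/5 = 44/5.
E[X] = (1/3)·(7/2) + (1/3)·(15/2) + (1/3)·(44/5) = 33/5.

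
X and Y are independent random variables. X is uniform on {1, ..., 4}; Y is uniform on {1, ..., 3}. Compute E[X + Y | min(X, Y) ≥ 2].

11/2

P(min(X, Y) ≥ 2) = 1/2.
Summing (X+Y)·P(x,y) over outcomes with min(X, Y) ≥ 2 gives 11/4.
E[X + Y | min(X, Y) ≥ 2] = (11/4) / (1/2) = 11/2.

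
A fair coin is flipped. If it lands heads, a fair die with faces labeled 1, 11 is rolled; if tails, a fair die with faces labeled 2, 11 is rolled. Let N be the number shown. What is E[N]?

25/4

E[N | heads] = (1+11)/2 = 6.
E[N | tails] = (2+11)/2 = 13/2.
By the law of total expectation,
E[N] = (1/2)·(6) + (1/2)·(13/2) = 25/4.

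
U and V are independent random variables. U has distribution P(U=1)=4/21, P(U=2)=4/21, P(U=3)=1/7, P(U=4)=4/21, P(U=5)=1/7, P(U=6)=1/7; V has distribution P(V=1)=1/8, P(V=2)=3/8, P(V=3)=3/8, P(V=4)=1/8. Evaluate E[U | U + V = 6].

P(U + V = 6) = 1/6.
Summing U·P(x,y) over outcomes with U + V = 6 gives 7/12.
E[U | U + V = 6] = (7/12) / (1/6) = 7/2.

7/2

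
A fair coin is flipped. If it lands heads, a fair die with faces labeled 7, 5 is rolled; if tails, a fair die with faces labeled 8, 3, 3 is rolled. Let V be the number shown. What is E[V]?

E[V | heads] = (7+5)/2 = 6.
E[V | tails] = (8+3+3)/3 = 14/3.
E[V] = (1/2)·(6) + (1/2)·(14/3) = 16/3.

16/3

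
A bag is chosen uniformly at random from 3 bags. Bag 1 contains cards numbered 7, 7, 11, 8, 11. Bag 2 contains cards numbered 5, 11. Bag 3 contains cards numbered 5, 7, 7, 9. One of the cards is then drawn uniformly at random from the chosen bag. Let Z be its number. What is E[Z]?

119/15

E[Z | bag 1] = (7+7+11+8+11)/5 = 44/5.
E[Z | bag 2] = (5+11)/2 = 8.
E[Z | bag 3] = (5+7+7+9)/4 = 7.
By the law of total expectation,
E[Z] = (1/3)·(44/5) + (1/3)·(8) + (1/3)·(7) = 119/15.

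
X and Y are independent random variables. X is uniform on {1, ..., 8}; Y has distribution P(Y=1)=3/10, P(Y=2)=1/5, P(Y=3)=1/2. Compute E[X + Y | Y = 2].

13/2

P(Y = 2) = 1/5.
Summing (X+Y)·P(x,y) over outcomes with Y = 2 gives 13/10.
E[X + Y | Y = 2] = (13/10) / (1/5) = 13/2.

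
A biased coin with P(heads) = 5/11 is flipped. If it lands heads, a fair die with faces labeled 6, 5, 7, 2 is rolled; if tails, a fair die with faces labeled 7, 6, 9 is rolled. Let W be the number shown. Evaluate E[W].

E[W | heads] = (6+5+7+2)/4 = 5.
E[W | tails] = (7+6+9)/3 = 22/3.
By the law of total expectation,
E[W] = (5/11)·(5) + (6/11)·(22/3) = 69/11.

69/11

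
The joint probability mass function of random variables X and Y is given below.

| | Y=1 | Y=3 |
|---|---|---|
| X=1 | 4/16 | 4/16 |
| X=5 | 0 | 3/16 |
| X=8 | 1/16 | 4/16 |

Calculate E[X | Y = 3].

51/11

P(Y = 3) = 11/16.
Σ X·P over the event = 1·(4/16) + 5·(3/16) + 8·(4/16) = 51/16.
E[X | Y = 3] = (51/16) / (11/16) = 51/11.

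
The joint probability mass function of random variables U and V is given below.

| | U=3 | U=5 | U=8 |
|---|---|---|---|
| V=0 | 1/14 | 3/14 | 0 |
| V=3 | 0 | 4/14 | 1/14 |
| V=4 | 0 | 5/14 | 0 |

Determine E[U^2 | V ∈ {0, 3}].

P(V ∈ {0, 3}) = 9/14.
Σ U^2·P over the event = 9·(1/14) + 25·(3/14) + 25·(4/14) + 64·(1/14) = 124/7.
E[U^2 | V ∈ {0, 3}] = (124/7) / (9/14) = 248/9.

248/9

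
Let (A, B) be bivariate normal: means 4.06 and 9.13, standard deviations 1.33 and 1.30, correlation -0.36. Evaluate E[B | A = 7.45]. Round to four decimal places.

7.9371

E[B | A=x] = μ_B + ρ(σ_B/σ_A)(x − μ_A) for jointly normal variables.
E[B | A=7.45] = 9.13 + (-0.36)·(1.30/1.33)·(7.45 − (4.06)) = 9.13 + (-0.35188)·(3.39) = 7.9371.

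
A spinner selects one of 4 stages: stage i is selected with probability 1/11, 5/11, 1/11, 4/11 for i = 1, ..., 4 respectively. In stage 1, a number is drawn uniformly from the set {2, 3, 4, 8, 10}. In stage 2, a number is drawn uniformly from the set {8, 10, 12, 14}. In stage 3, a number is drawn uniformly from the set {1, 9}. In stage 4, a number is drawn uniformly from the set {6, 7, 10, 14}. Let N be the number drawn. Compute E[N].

E[N | stage 1] = (2+3+4+8+10)/5 = 27/5.
E[N | stage 2] = (8+10+12+14)/4 = 11.
E[N | stage 3] = (1+9)/2 = 5.
E[N | stage 4] = (6+7+10+14)/4 = 37/4.
E[N] = (1/11)·(27/5) + (5/11)·(11) + (1/11)·(5) + (4/11)·(37/4) = 512/55.

512/55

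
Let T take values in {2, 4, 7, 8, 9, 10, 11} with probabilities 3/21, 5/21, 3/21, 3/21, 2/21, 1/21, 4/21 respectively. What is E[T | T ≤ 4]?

13/4

P(T ≤ 4) = 8/21.
Σ over the event: 2·1/7 + 4·5/21 = 26/21.
E[T | T ≤ 4] = (26/21) / (8/21) = 13/4.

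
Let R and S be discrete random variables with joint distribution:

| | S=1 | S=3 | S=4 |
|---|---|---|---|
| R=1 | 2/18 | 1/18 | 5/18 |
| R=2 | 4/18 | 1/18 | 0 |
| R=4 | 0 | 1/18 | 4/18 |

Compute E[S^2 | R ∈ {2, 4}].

43/5

P(R ∈ {2, 4}) = 5/9.
Summing S^2·P(R=x,S=y) over the conditioning event gives 43/9.
E[S^2 | R ∈ {2, 4}] = (43/9) / (5/9) = 43/5.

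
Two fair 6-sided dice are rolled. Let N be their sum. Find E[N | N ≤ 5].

4

P(N ≤ 5) = 5/18.
Σ over the event: 2·1/36 + 3·1/18 + 4·1/12 + 5·1/9 = 10/9.
E[N | N ≤ 5] = (10/9) / (5/18) = 4.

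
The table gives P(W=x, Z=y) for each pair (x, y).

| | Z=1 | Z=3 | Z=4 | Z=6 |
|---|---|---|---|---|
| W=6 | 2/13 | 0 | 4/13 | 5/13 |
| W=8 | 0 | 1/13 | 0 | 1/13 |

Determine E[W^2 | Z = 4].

P(Z = 4) = 4/13.
Summing W^2·P(W=x,Z=y) over the conditioning event gives 144/13.
E[W^2 | Z = 4] = (144/13) / (4/13) = 36.

36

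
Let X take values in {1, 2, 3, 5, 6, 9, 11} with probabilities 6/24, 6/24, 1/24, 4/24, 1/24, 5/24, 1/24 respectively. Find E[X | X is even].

18/7

P(X is even) = 7/24.
Σ over the event: 2·1/4 + 6·1/24 = 3/4.
E[X | X is even] = (3/4) / (7/24) = 18/7.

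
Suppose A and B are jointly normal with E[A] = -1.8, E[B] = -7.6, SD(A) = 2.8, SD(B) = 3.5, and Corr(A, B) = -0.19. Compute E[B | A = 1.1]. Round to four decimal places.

E[B | A=x] = μ_B + ρ(σ_B/σ_A)(x − μ_A) for jointly normal variables.
E[B | A=1.1] = -7.6 + (-0.19)·(3.5/2.8)·(1.1 − (-1.8)) = -7.6 + (-0.2375)·(2.9) = -8.2888.

-8.2888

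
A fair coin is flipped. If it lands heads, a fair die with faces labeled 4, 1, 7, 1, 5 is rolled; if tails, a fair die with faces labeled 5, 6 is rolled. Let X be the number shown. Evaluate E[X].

E[X | heads] = (4+1+7+1+5)/5 = 18/5.
E[X | tails] = (5+6)/2 = 11/2.
By the law of total expectation,
E[X] = (1/2)·(18/5) + (1/2)·(11/2) = 91/20.

91/20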